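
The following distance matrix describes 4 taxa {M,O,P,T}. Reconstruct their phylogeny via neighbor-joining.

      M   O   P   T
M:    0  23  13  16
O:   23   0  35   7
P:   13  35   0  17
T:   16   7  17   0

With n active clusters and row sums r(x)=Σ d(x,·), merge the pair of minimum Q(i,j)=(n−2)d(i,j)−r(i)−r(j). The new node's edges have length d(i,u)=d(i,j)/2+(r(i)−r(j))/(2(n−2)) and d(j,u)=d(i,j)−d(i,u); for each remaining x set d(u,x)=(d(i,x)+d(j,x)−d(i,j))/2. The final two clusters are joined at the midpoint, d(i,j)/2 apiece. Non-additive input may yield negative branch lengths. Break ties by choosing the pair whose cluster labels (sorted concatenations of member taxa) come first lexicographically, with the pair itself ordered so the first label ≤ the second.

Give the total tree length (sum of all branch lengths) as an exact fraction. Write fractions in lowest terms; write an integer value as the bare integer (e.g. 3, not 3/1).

1. join M+P (d=13, Q=-91) ⇒ MP; edges |M|=13/4, |P|=39/4
  updated: d(MP,O)=45/2, d(MP,T)=10
2. join MP+O (d=45/2, Q=-79/2) ⇒ MOP; edges |MP|=51/4, |O|=39/4
  updated: d(MOP,T)=-11/4
3. join MOP+T (d=-11/4) ⇒ MOPT; edges |MOP|=-11/8, |T|=-11/8
final tree: (((M:13/4,P:39/4):51/4,O:39/4):-11/8,T:-11/8)
total length: 131/4

131/4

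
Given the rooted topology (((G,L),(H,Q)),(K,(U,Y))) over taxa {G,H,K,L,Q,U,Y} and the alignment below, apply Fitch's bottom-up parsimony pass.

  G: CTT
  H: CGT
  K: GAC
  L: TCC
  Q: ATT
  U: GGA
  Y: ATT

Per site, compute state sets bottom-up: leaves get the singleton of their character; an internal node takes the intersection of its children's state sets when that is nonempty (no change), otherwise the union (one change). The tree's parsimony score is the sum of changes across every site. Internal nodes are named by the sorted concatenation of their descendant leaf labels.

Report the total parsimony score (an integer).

11

GL@0: {C} ∪ {T} = {C,T} (union, +1)
HQ@0: {C} ∪ {A} = {A,C} (union, +1)
GHLQ@0: {C,T} ∩ {A,C} = {C} (intersection, +0)
UY@0: {G} ∪ {A} = {A,G} (union, +1)
KUY@0: {G} ∩ {A,G} = {G} (intersection, +0)
GHKLQUY@0: {C} ∪ {G} = {C,G} (union, +1)
GL@1: {T} ∪ {C} = {C,T} (union, +1)
HQ@1: {G} ∪ {T} = {G,T} (union, +1)
GHLQ@1: {C,T} ∩ {G,T} = {T} (intersection, +0)
UY@1: {G} ∪ {T} = {G,T} (union, +1)
KUY@1: {A} ∪ {G,T} = {A,G,T} (union, +1)
GHKLQUY@1: {T} ∩ {A,G,T} = {T} (intersection, +0)
GL@2: {T} ∪ {C} = {C,T} (union, +1)
HQ@2: {T} ∩ {T} = {T} (intersection, +0)
GHLQ@2: {C,T} ∩ {T} = {T} (intersection, +0)
UY@2: {A} ∪ {T} = {A,T} (union, +1)
KUY@2: {C} ∪ {A,T} = {A,C,T} (union, +1)
GHKLQUY@2: {T} ∩ {A,C,T} = {T} (intersection, +0)
per-site changes: [4, 4, 3]; total = 11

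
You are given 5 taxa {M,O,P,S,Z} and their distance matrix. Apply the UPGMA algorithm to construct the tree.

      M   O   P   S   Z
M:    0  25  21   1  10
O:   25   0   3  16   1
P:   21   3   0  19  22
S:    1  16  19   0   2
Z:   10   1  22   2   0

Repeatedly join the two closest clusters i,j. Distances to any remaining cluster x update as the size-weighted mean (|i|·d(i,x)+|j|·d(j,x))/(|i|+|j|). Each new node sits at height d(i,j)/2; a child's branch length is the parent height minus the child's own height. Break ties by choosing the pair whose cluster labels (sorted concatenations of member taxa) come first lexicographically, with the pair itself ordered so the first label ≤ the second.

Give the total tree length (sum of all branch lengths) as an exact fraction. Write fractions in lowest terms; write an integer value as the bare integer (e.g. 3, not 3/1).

1. join M+S (d=1) ⇒ MS; edges |M|=1/2, |S|=1/2
  updated: d(MS,O)=41/2, d(MS,P)=20, d(MS,Z)=6
2. join O+Z (d=1) ⇒ OZ; edges |O|=1/2, |Z|=1/2
  updated: d(MS,OZ)=53/4, d(OZ,P)=25/2
3. join OZ+P (d=25/2) ⇒ OPZ; edges |OZ|=23/4, |P|=25/4
  updated: d(MS,OPZ)=31/2
4. join MS+OPZ (d=31/2) ⇒ MOPSZ; edges |MS|=29/4, |OPZ|=3/2
final tree: ((M:1/2,S:1/2):29/4,((O:1/2,Z:1/2):23/4,P:25/4):3/2)
total length: 91/4

91/4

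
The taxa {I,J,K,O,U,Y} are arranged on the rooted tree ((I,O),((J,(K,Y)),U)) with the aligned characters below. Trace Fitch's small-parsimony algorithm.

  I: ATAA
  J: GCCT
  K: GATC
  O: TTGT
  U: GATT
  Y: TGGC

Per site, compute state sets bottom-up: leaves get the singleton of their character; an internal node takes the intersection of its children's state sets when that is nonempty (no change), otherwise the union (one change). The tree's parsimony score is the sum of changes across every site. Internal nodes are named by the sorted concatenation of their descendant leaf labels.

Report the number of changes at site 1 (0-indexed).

[col 0] IO: children I:{A}, O:{T} ∪→ {A,T}; cost 1
[col 0] KY: children K:{G}, Y:{T} ∪→ {G,T}; cost 1
[col 0] JKY: children J:{G}, KY:{G,T} ∩→ {G}; cost 0
[col 0] JKUY: children JKY:{G}, U:{G} ∩→ {G}; cost 0
[col 0] IJKOUY: children IO:{A,T}, JKUY:{G} ∪→ {A,G,T}; cost 1
[col 1] IO: children I:{T}, O:{T} ∩→ {T}; cost 0
[col 1] KY: children K:{A}, Y:{G} ∪→ {A,G}; cost 1
[col 1] JKY: children J:{C}, KY:{A,G} ∪→ {A,C,G}; cost 1
[col 1] JKUY: children JKY:{A,C,G}, U:{A} ∩→ {A}; cost 0
[col 1] IJKOUY: children IO:{T}, JKUY:{A} ∪→ {A,T}; cost 1
[col 2] IO: children I:{A}, O:{G} ∪→ {A,G}; cost 1
[col 2] KY: children K:{T}, Y:{G} ∪→ {G,T}; cost 1
[col 2] JKY: children J:{C}, KY:{G,T} ∪→ {C,G,T}; cost 1
[col 2] JKUY: children JKY:{C,G,T}, U:{T} ∩→ {T}; cost 0
[col 2] IJKOUY: children IO:{A,G}, JKUY:{T} ∪→ {A,G,T}; cost 1
[col 3] IO: children I:{A}, O:{T} ∪→ {A,T}; cost 1
[col 3] KY: children K:{C}, Y:{C} ∩→ {C}; cost 0
[col 3] JKY: children J:{T}, KY:{C} ∪→ {C,T}; cost 1
[col 3] JKUY: children JKY:{C,T}, U:{T} ∩→ {T}; cost 0
[col 3] IJKOUY: children IO:{A,T}, JKUY:{T} ∩→ {T}; cost 0
per-site changes: [3, 3, 4, 2]; total = 12

3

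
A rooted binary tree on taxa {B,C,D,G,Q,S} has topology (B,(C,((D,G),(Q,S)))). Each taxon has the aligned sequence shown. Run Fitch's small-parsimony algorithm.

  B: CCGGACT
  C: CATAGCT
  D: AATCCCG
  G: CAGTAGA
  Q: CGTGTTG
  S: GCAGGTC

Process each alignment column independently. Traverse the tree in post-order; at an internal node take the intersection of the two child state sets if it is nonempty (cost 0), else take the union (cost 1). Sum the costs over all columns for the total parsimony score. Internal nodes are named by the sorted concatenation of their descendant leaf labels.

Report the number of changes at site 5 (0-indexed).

DG@0: {A} ∪ {C} = {A,C} (union, +1)
QS@0: {C} ∪ {G} = {C,G} (union, +1)
DGQS@0: {A,C} ∩ {C,G} = {C} (intersection, +0)
CDGQS@0: {C} ∩ {C} = {C} (intersection, +0)
BCDGQS@0: {C} ∩ {C} = {C} (intersection, +0)
DG@1: {A} ∩ {A} = {A} (intersection, +0)
QS@1: {G} ∪ {C} = {C,G} (union, +1)
DGQS@1: {A} ∪ {C,G} = {A,C,G} (union, +1)
CDGQS@1: {A} ∩ {A,C,G} = {A} (intersection, +0)
BCDGQS@1: {C} ∪ {A} = {A,C} (union, +1)
DG@2: {T} ∪ {G} = {G,T} (union, +1)
QS@2: {T} ∪ {A} = {A,T} (union, +1)
DGQS@2: {G,T} ∩ {A,T} = {T} (intersection, +0)
CDGQS@2: {T} ∩ {T} = {T} (intersection, +0)
BCDGQS@2: {G} ∪ {T} = {G,T} (union, +1)
DG@3: {C} ∪ {T} = {C,T} (union, +1)
QS@3: {G} ∩ {G} = {G} (intersection, +0)
DGQS@3: {C,T} ∪ {G} = {C,G,T} (union, +1)
CDGQS@3: {A} ∪ {C,G,T} = {A,C,G,T} (union, +1)
BCDGQS@3: {G} ∩ {A,C,G,T} = {G} (intersection, +0)
DG@4: {C} ∪ {A} = {A,C} (union, +1)
QS@4: {T} ∪ {G} = {G,T} (union, +1)
DGQS@4: {A,C} ∪ {G,T} = {A,C,G,T} (union, +1)
CDGQS@4: {G} ∩ {A,C,G,T} = {G} (intersection, +0)
BCDGQS@4: {A} ∪ {G} = {A,G} (union, +1)
DG@5: {C} ∪ {G} = {C,G} (union, +1)
QS@5: {T} ∩ {T} = {T} (intersection, +0)
DGQS@5: {C,G} ∪ {T} = {C,G,T} (union, +1)
CDGQS@5: {C} ∩ {C,G,T} = {C} (intersection, +0)
BCDGQS@5: {C} ∩ {C} = {C} (intersection, +0)
DG@6: {G} ∪ {A} = {A,G} (union, +1)
QS@6: {G} ∪ {C} = {C,G} (union, +1)
DGQS@6: {A,G} ∩ {C,G} = {G} (intersection, +0)
CDGQS@6: {T} ∪ {G} = {G,T} (union, +1)
BCDGQS@6: {T} ∩ {G,T} = {T} (intersection, +0)
per-site changes: [2, 3, 3, 3, 4, 2, 3]; total = 20

2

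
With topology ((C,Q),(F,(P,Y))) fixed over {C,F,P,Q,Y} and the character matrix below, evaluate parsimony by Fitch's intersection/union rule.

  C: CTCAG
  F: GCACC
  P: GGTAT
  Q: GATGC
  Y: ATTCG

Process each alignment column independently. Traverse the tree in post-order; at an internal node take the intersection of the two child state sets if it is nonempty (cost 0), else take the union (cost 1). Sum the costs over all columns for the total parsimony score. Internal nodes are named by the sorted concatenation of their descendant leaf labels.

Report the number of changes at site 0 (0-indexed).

2

[col 0] CQ: children C:{C}, Q:{G} ∪→ {C,G}; cost 1
[col 0] PY: children P:{G}, Y:{A} ∪→ {A,G}; cost 1
[col 0] FPY: children F:{G}, PY:{A,G} ∩→ {G}; cost 0
[col 0] CFPQY: children CQ:{C,G}, FPY:{G} ∩→ {G}; cost 0
[col 1] CQ: children C:{T}, Q:{A} ∪→ {A,T}; cost 1
[col 1] PY: children P:{G}, Y:{T} ∪→ {G,T}; cost 1
[col 1] FPY: children F:{C}, PY:{G,T} ∪→ {C,G,T}; cost 1
[col 1] CFPQY: children CQ:{A,T}, FPY:{C,G,T} ∩→ {T}; cost 0
[col 2] CQ: children C:{C}, Q:{T} ∪→ {C,T}; cost 1
[col 2] PY: children P:{T}, Y:{T} ∩→ {T}; cost 0
[col 2] FPY: children F:{A}, PY:{T} ∪→ {A,T}; cost 1
[col 2] CFPQY: children CQ:{C,T}, FPY:{A,T} ∩→ {T}; cost 0
[col 3] CQ: children C:{A}, Q:{G} ∪→ {A,G}; cost 1
[col 3] PY: children P:{A}, Y:{C} ∪→ {A,C}; cost 1
[col 3] FPY: children F:{C}, PY:{A,C} ∩→ {C}; cost 0
[col 3] CFPQY: children CQ:{A,G}, FPY:{C} ∪→ {A,C,G}; cost 1
[col 4] CQ: children C:{G}, Q:{C} ∪→ {C,G}; cost 1
[col 4] PY: children P:{T}, Y:{G} ∪→ {G,T}; cost 1
[col 4] FPY: children F:{C}, PY:{G,T} ∪→ {C,G,T}; cost 1
[col 4] CFPQY: children CQ:{C,G}, FPY:{C,G,T} ∩→ {C,G}; cost 0
per-site changes: [2, 3, 2, 3, 3]; total = 13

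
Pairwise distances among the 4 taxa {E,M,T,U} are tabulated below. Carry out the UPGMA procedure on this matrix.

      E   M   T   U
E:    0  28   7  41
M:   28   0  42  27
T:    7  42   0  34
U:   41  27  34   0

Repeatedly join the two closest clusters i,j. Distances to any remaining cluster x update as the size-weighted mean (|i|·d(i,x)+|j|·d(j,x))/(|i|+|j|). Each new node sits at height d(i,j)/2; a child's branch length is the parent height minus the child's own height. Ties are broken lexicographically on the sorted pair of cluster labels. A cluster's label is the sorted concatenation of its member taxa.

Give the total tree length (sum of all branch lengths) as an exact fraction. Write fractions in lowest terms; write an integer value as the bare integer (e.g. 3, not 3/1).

step 1: merge (E,T) at d=7; branch lengths E→7/2, T→7/2; new cluster ET
  updated: d(ET,M)=35, d(ET,U)=75/2
step 2: merge (M,U) at d=27; branch lengths M→27/2, U→27/2; new cluster MU
  updated: d(ET,MU)=145/4
step 3: merge (ET,MU) at d=145/4; branch lengths ET→117/8, MU→37/8; new cluster EMTU
final tree: ((E:7/2,T:7/2):117/8,(M:27/2,U:27/2):37/8)
total length: 213/4

213/4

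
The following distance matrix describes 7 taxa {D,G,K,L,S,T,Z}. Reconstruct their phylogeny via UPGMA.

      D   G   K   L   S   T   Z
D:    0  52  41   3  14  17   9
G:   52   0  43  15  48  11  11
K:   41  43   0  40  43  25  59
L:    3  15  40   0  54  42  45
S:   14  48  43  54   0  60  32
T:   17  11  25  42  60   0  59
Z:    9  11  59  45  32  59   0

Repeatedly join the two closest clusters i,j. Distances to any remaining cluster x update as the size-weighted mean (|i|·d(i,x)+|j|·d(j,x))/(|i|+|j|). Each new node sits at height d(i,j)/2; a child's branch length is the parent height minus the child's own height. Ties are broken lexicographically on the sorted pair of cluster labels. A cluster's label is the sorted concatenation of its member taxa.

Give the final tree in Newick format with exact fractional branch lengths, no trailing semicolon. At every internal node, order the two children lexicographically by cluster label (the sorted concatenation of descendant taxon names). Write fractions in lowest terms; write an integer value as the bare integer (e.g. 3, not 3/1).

1. join D+L (d=3) ⇒ DL; edges |D|=3/2, |L|=3/2
  updated: d(DL,G)=67/2, d(DL,K)=81/2, d(DL,S)=34, d(DL,T)=59/2, d(DL,Z)=27
2. join G+T (d=11) ⇒ GT; edges |G|=11/2, |T|=11/2
  updated: d(DL,GT)=63/2, d(GT,K)=34, d(GT,S)=54, d(GT,Z)=35
3. join DL+Z (d=27) ⇒ DLZ; edges |DL|=12, |Z|=27/2
  updated: d(DLZ,GT)=98/3, d(DLZ,K)=140/3, d(DLZ,S)=100/3
4. join DLZ+GT (d=98/3) ⇒ DGLTZ; edges |DLZ|=17/6, |GT|=65/6
  updated: d(DGLTZ,K)=208/5, d(DGLTZ,S)=208/5
5. join DGLTZ+K (d=208/5) ⇒ DGKLTZ; edges |DGLTZ|=67/15, |K|=104/5
  updated: d(DGKLTZ,S)=251/6
6. join DGKLTZ+S (d=251/6) ⇒ DGKLSTZ; edges |DGKLTZ|=7/60, |S|=251/12
final tree: (((((D:3/2,L:3/2):12,Z:27/2):17/6,(G:11/2,T:11/2):65/6):67/15,K:104/5):7/60,S:251/12)
total length: 1492/15

(((((D:3/2,L:3/2):12,Z:27/2):17/6,(G:11/2,T:11/2):65/6):67/15,K:104/5):7/60,S:251/12)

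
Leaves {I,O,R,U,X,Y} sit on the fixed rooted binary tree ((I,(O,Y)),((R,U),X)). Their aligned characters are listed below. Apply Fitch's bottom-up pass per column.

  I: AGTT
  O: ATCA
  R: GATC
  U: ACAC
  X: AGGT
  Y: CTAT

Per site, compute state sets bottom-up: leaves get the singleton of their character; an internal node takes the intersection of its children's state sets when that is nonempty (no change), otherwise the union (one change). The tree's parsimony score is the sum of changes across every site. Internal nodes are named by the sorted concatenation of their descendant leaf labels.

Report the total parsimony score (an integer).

11

[col 0] OY: children O:{A}, Y:{C} ∪→ {A,C}; cost 1
[col 0] IOY: children I:{A}, OY:{A,C} ∩→ {A}; cost 0
[col 0] RU: children R:{G}, U:{A} ∪→ {A,G}; cost 1
[col 0] RUX: children RU:{A,G}, X:{A} ∩→ {A}; cost 0
[col 0] IORUXY: children IOY:{A}, RUX:{A} ∩→ {A}; cost 0
[col 1] OY: children O:{T}, Y:{T} ∩→ {T}; cost 0
[col 1] IOY: children I:{G}, OY:{T} ∪→ {G,T}; cost 1
[col 1] RU: children R:{A}, U:{C} ∪→ {A,C}; cost 1
[col 1] RUX: children RU:{A,C}, X:{G} ∪→ {A,C,G}; cost 1
[col 1] IORUXY: children IOY:{G,T}, RUX:{A,C,G} ∩→ {G}; cost 0
[col 2] OY: children O:{C}, Y:{A} ∪→ {A,C}; cost 1
[col 2] IOY: children I:{T}, OY:{A,C} ∪→ {A,C,T}; cost 1
[col 2] RU: children R:{T}, U:{A} ∪→ {A,T}; cost 1
[col 2] RUX: children RU:{A,T}, X:{G} ∪→ {A,G,T}; cost 1
[col 2] IORUXY: children IOY:{A,C,T}, RUX:{A,G,T} ∩→ {A,T}; cost 0
[col 3] OY: children O:{A}, Y:{T} ∪→ {A,T}; cost 1
[col 3] IOY: children I:{T}, OY:{A,T} ∩→ {T}; cost 0
[col 3] RU: children R:{C}, U:{C} ∩→ {C}; cost 0
[col 3] RUX: children RU:{C}, X:{T} ∪→ {C,T}; cost 1
[col 3] IORUXY: children IOY:{T}, RUX:{C,T} ∩→ {T}; cost 0
per-site changes: [2, 3, 4, 2]; total = 11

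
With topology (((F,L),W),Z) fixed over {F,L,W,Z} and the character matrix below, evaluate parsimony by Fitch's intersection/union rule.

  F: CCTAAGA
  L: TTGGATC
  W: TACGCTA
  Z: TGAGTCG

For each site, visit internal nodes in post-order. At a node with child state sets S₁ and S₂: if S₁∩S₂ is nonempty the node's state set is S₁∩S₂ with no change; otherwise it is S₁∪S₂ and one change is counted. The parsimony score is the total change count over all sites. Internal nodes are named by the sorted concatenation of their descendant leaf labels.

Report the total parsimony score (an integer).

14

[col 0] FL: children F:{C}, L:{T} ∪→ {C,T}; cost 1
[col 0] FLW: children FL:{C,T}, W:{T} ∩→ {T}; cost 0
[col 0] FLWZ: children FLW:{T}, Z:{T} ∩→ {T}; cost 0
[col 1] FL: children F:{C}, L:{T} ∪→ {C,T}; cost 1
[col 1] FLW: children FL:{C,T}, W:{A} ∪→ {A,C,T}; cost 1
[col 1] FLWZ: children FLW:{A,C,T}, Z:{G} ∪→ {A,C,G,T}; cost 1
[col 2] FL: children F:{T}, L:{G} ∪→ {G,T}; cost 1
[col 2] FLW: children FL:{G,T}, W:{C} ∪→ {C,G,T}; cost 1
[col 2] FLWZ: children FLW:{C,G,T}, Z:{A} ∪→ {A,C,G,T}; cost 1
[col 3] FL: children F:{A}, L:{G} ∪→ {A,G}; cost 1
[col 3] FLW: children FL:{A,G}, W:{G} ∩→ {G}; cost 0
[col 3] FLWZ: children FLW:{G}, Z:{G} ∩→ {G}; cost 0
[col 4] FL: children F:{A}, L:{A} ∩→ {A}; cost 0
[col 4] FLW: children FL:{A}, W:{C} ∪→ {A,C}; cost 1
[col 4] FLWZ: children FLW:{A,C}, Z:{T} ∪→ {A,C,T}; cost 1
[col 5] FL: children F:{G}, L:{T} ∪→ {G,T}; cost 1
[col 5] FLW: children FL:{G,T}, W:{T} ∩→ {T}; cost 0
[col 5] FLWZ: children FLW:{T}, Z:{C} ∪→ {C,T}; cost 1
[col 6] FL: children F:{A}, L:{C} ∪→ {A,C}; cost 1
[col 6] FLW: children FL:{A,C}, W:{A} ∩→ {A}; cost 0
[col 6] FLWZ: children FLW:{A}, Z:{G} ∪→ {A,G}; cost 1
per-site changes: [1, 3, 3, 1, 2, 2, 2]; total = 14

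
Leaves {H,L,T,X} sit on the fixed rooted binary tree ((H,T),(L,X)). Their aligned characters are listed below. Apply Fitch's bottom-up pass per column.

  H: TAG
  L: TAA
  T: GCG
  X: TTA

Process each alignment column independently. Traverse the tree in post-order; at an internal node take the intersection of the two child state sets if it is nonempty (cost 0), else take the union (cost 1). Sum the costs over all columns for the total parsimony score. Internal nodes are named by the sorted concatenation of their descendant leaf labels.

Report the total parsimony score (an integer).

site 0, node HT: H={T} ∪ T={G} → {G,T} (+1)
site 0, node LX: L={T} ∩ X={T} → {T} (+0)
site 0, node HLTX: HT={G,T} ∩ LX={T} → {T} (+0)
site 1, node HT: H={A} ∪ T={C} → {A,C} (+1)
site 1, node LX: L={A} ∪ X={T} → {A,T} (+1)
site 1, node HLTX: HT={A,C} ∩ LX={A,T} → {A} (+0)
site 2, node HT: H={G} ∩ T={G} → {G} (+0)
site 2, node LX: L={A} ∩ X={A} → {A} (+0)
site 2, node HLTX: HT={G} ∪ LX={A} → {A,G} (+1)
per-site changes: [1, 2, 1]; total = 4

4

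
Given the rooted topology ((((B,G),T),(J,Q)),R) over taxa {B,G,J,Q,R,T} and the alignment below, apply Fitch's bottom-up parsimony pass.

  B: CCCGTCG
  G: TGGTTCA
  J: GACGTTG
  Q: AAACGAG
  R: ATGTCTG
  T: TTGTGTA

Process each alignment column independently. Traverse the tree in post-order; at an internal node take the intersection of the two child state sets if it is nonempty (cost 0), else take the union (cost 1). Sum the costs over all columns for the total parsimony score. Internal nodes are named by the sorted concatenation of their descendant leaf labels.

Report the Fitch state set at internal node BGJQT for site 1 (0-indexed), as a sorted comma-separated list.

site 0, node BG: B={C} ∪ G={T} → {C,T} (+1)
site 0, node BGT: BG={C,T} ∩ T={T} → {T} (+0)
site 0, node JQ: J={G} ∪ Q={A} → {A,G} (+1)
site 0, node BGJQT: BGT={T} ∪ JQ={A,G} → {A,G,T} (+1)
site 0, node BGJQRT: BGJQT={A,G,T} ∩ R={A} → {A} (+0)
site 1, node BG: B={C} ∪ G={G} → {C,G} (+1)
site 1, node BGT: BG={C,G} ∪ T={T} → {C,G,T} (+1)
site 1, node JQ: J={A} ∩ Q={A} → {A} (+0)
site 1, node BGJQT: BGT={C,G,T} ∪ JQ={A} → {A,C,G,T} (+1)
site 1, node BGJQRT: BGJQT={A,C,G,T} ∩ R={T} → {T} (+0)
site 2, node BG: B={C} ∪ G={G} → {C,G} (+1)
site 2, node BGT: BG={C,G} ∩ T={G} → {G} (+0)
site 2, node JQ: J={C} ∪ Q={A} → {A,C} (+1)
site 2, node BGJQT: BGT={G} ∪ JQ={A,C} → {A,C,G} (+1)
site 2, node BGJQRT: BGJQT={A,C,G} ∩ R={G} → {G} (+0)
site 3, node BG: B={G} ∪ G={T} → {G,T} (+1)
site 3, node BGT: BG={G,T} ∩ T={T} → {T} (+0)
site 3, node JQ: J={G} ∪ Q={C} → {C,G} (+1)
site 3, node BGJQT: BGT={T} ∪ JQ={C,G} → {C,G,T} (+1)
site 3, node BGJQRT: BGJQT={C,G,T} ∩ R={T} → {T} (+0)
site 4, node BG: B={T} ∩ G={T} → {T} (+0)
site 4, node BGT: BG={T} ∪ T={G} → {G,T} (+1)
site 4, node JQ: J={T} ∪ Q={G} → {G,T} (+1)
site 4, node BGJQT: BGT={G,T} ∩ JQ={G,T} → {G,T} (+0)
site 4, node BGJQRT: BGJQT={G,T} ∪ R={C} → {C,G,T} (+1)
site 5, node BG: B={C} ∩ G={C} → {C} (+0)
site 5, node BGT: BG={C} ∪ T={T} → {C,T} (+1)
site 5, node JQ: J={T} ∪ Q={A} → {A,T} (+1)
site 5, node BGJQT: BGT={C,T} ∩ JQ={A,T} → {T} (+0)
site 5, node BGJQRT: BGJQT={T} ∩ R={T} → {T} (+0)
site 6, node BG: B={G} ∪ G={A} → {A,G} (+1)
site 6, node BGT: BG={A,G} ∩ T={A} → {A} (+0)
site 6, node JQ: J={G} ∩ Q={G} → {G} (+0)
site 6, node BGJQT: BGT={A} ∪ JQ={G} → {A,G} (+1)
site 6, node BGJQRT: BGJQT={A,G} ∩ R={G} → {G} (+0)
per-site changes: [3, 3, 3, 3, 3, 2, 2]; total = 19

A,C,G,T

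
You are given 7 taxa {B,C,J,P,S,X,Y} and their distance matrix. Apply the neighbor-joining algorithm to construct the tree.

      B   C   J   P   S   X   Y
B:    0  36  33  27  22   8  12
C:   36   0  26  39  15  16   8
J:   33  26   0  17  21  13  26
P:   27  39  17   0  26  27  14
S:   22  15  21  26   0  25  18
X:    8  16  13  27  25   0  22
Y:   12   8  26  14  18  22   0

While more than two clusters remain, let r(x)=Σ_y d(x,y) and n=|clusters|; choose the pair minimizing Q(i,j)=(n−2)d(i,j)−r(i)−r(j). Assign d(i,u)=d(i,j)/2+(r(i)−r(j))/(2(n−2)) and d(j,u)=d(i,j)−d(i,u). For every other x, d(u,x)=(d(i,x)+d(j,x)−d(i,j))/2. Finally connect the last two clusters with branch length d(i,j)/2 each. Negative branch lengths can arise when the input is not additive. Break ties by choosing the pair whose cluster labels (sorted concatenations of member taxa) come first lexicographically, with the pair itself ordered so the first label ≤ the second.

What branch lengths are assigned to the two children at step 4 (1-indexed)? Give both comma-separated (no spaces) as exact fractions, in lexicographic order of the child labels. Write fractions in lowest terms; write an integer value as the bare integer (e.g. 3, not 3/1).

iteration 1: select B,X (d=8, Q=-209); attach at lengths (67/10, 13/10); label the merged cluster BX
  updated: d(BX,C)=22, d(BX,J)=19, d(BX,P)=23, d(BX,S)=39/2, d(BX,Y)=13
iteration 2: select J,P (d=17, Q=-160); attach at lengths (29/4, 39/4); label the merged cluster JP
  updated: d(BX,JP)=25/2, d(C,JP)=24, d(JP,S)=15, d(JP,Y)=23/2
iteration 3: select C,Y (d=8, Q=-191/2); attach at lengths (85/12, 11/12); label the merged cluster CY
  updated: d(BX,CY)=27/2, d(CY,JP)=55/4, d(CY,S)=25/2
iteration 4: select BX,JP (d=25/2, Q=-247/4); attach at lengths (117/16, 83/16); label the merged cluster BJPX
  updated: d(BJPX,CY)=59/8, d(BJPX,S)=11
iteration 5: select BJPX,CY (d=59/8, Q=-247/8); attach at lengths (47/16, 71/16); label the merged cluster BCJPXY
  updated: d(BCJPXY,S)=129/16
iteration 6: select BCJPXY,S (d=129/16); attach at lengths (129/32, 129/32); label the merged cluster BCJPSXY
final tree: ((((B:67/10,X:13/10):117/16,(J:29/4,P:39/4):83/16):47/16,(C:85/12,Y:11/12):71/16):129/32,S:129/32)
total length: 975/16

117/16,83/16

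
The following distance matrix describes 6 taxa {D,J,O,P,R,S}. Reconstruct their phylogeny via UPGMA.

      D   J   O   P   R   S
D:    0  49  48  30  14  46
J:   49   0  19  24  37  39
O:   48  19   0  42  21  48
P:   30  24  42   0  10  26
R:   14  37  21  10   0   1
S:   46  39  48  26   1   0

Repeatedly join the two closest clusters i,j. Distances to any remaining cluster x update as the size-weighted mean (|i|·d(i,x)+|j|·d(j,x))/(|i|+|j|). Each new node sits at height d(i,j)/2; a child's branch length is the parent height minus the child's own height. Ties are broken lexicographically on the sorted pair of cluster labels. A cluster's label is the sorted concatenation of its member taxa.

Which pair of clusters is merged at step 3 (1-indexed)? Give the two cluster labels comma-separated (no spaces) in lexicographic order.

step 1: merge (R,S) at d=1; branch lengths R→1/2, S→1/2; new cluster RS
  updated: d(D,RS)=30, d(J,RS)=38, d(O,RS)=69/2, d(P,RS)=18
step 2: merge (P,RS) at d=18; branch lengths P→9, RS→17/2; new cluster PRS
  updated: d(D,PRS)=30, d(J,PRS)=100/3, d(O,PRS)=37
step 3: merge (J,O) at d=19; branch lengths J→19/2, O→19/2; new cluster JO
  updated: d(D,JO)=97/2, d(JO,PRS)=211/6
step 4: merge (D,PRS) at d=30; branch lengths D→15, PRS→6; new cluster DPRS
  updated: d(DPRS,JO)=77/2
step 5: merge (DPRS,JO) at d=77/2; branch lengths DPRS→17/4, JO→39/4; new cluster DJOPRS
final tree: ((D:15,(P:9,(R:1/2,S:1/2):17/2):6):17/4,(J:19/2,O:19/2):39/4)
total length: 145/2

J,O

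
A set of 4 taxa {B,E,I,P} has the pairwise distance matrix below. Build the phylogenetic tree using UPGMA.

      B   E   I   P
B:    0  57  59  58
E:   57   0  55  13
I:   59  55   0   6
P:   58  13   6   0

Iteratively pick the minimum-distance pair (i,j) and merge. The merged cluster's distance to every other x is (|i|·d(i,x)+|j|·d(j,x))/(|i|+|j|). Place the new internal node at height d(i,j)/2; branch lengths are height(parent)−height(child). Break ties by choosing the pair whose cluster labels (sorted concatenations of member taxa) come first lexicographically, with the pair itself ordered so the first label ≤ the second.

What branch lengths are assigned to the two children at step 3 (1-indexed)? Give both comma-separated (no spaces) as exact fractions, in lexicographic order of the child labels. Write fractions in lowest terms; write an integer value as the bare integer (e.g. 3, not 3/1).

29,12

iteration 1: select I,P (d=6); attach at lengths (3, 3); label the merged cluster IP
  updated: d(B,IP)=117/2, d(E,IP)=34
iteration 2: select E,IP (d=34); attach at lengths (17, 14); label the merged cluster EIP
  updated: d(B,EIP)=58
iteration 3: select B,EIP (d=58); attach at lengths (29, 12); label the merged cluster BEIP
final tree: (B:29,(E:17,(I:3,P:3):14):12)
total length: 78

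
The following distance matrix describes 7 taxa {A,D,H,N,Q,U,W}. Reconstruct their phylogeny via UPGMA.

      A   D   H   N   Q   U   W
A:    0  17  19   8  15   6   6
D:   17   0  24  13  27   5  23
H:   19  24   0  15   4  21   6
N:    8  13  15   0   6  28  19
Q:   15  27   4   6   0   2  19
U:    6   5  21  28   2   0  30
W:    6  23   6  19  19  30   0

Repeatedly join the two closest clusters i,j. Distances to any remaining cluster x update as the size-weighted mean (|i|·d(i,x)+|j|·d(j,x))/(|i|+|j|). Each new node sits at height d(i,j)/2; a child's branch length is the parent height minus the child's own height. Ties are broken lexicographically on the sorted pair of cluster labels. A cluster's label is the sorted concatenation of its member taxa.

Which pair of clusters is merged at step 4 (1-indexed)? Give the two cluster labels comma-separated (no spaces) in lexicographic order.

iteration 1: select Q,U (d=2); attach at lengths (1, 1); label the merged cluster QU
  updated: d(A,QU)=21/2, d(D,QU)=16, d(H,QU)=25/2, d(N,QU)=17, d(QU,W)=49/2
iteration 2: select A,W (d=6); attach at lengths (3, 3); label the merged cluster AW
  updated: d(AW,D)=20, d(AW,H)=25/2, d(AW,N)=27/2, d(AW,QU)=35/2
iteration 3: select AW,H (d=25/2); attach at lengths (13/4, 25/4); label the merged cluster AHW
  updated: d(AHW,D)=64/3, d(AHW,N)=14, d(AHW,QU)=95/6
iteration 4: select D,N (d=13); attach at lengths (13/2, 13/2); label the merged cluster DN
  updated: d(AHW,DN)=53/3, d(DN,QU)=33/2
iteration 5: select AHW,QU (d=95/6); attach at lengths (5/3, 83/12); label the merged cluster AHQUW
  updated: d(AHQUW,DN)=86/5
iteration 6: select AHQUW,DN (d=86/5); attach at lengths (41/60, 21/10); label the merged cluster ADHNQUW
final tree: ((((A:3,W:3):13/4,H:25/4):5/3,(Q:1,U:1):83/12):41/60,(D:13/2,N:13/2):21/10)
total length: 628/15

D,N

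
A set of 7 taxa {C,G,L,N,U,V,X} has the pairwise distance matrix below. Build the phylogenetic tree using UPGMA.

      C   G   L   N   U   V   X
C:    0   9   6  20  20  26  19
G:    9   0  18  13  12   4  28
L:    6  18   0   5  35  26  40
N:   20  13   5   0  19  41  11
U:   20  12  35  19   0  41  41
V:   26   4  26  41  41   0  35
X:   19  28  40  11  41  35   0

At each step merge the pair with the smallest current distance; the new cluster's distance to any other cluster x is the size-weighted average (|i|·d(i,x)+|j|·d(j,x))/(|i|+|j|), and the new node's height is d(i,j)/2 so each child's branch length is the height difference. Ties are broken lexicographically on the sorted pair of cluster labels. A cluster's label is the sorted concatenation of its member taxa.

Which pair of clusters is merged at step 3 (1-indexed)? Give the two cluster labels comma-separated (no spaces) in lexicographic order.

C,LN

iteration 1: select G,V (d=4); attach at lengths (2, 2); label the merged cluster GV
  updated: d(C,GV)=35/2, d(GV,L)=22, d(GV,N)=27, d(GV,U)=53/2, d(GV,X)=63/2
iteration 2: select L,N (d=5); attach at lengths (5/2, 5/2); label the merged cluster LN
  updated: d(C,LN)=13, d(GV,LN)=49/2, d(LN,U)=27, d(LN,X)=51/2
iteration 3: select C,LN (d=13); attach at lengths (13/2, 4); label the merged cluster CLN
  updated: d(CLN,GV)=133/6, d(CLN,U)=74/3, d(CLN,X)=70/3
iteration 4: select CLN,GV (d=133/6); attach at lengths (55/12, 109/12); label the merged cluster CGLNV
  updated: d(CGLNV,U)=127/5, d(CGLNV,X)=133/5
iteration 5: select CGLNV,U (d=127/5); attach at lengths (97/60, 127/10); label the merged cluster CGLNUV
  updated: d(CGLNUV,X)=29
iteration 6: select CGLNUV,X (d=29); attach at lengths (9/5, 29/2); label the merged cluster CGLNUVX
final tree: ((((C:13/2,(L:5/2,N:5/2):4):55/12,(G:2,V:2):109/12):97/60,U:127/10):9/5,X:29/2)
total length: 3827/60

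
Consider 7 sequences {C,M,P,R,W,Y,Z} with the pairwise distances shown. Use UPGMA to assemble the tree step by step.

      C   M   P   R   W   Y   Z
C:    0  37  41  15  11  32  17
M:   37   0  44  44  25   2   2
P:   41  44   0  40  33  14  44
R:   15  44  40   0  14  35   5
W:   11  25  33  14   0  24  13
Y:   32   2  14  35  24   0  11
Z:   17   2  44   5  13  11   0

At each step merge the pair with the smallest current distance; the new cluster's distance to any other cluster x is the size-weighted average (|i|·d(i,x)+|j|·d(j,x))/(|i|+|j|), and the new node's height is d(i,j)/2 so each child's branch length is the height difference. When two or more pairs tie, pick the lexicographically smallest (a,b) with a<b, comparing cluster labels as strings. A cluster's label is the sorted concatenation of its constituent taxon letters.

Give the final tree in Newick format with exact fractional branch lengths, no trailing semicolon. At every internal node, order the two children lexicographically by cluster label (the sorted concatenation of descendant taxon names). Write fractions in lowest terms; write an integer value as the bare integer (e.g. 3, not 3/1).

iteration 1: select M,Y (d=2); attach at lengths (1, 1); label the merged cluster MY
  updated: d(C,MY)=69/2, d(MY,P)=29, d(MY,R)=79/2, d(MY,W)=49/2, d(MY,Z)=13/2
iteration 2: select R,Z (d=5); attach at lengths (5/2, 5/2); label the merged cluster RZ
  updated: d(C,RZ)=16, d(MY,RZ)=23, d(P,RZ)=42, d(RZ,W)=27/2
iteration 3: select C,W (d=11); attach at lengths (11/2, 11/2); label the merged cluster CW
  updated: d(CW,MY)=59/2, d(CW,P)=37, d(CW,RZ)=59/4
iteration 4: select CW,RZ (d=59/4); attach at lengths (15/8, 39/8); label the merged cluster CRWZ
  updated: d(CRWZ,MY)=105/4, d(CRWZ,P)=79/2
iteration 5: select CRWZ,MY (d=105/4); attach at lengths (23/4, 97/8); label the merged cluster CMRWYZ
  updated: d(CMRWYZ,P)=36
iteration 6: select CMRWYZ,P (d=36); attach at lengths (39/8, 18); label the merged cluster CMPRWYZ
final tree: ((((C:11/2,W:11/2):15/8,(R:5/2,Z:5/2):39/8):23/4,(M:1,Y:1):97/8):39/8,P:18)
total length: 131/2

((((C:11/2,W:11/2):15/8,(R:5/2,Z:5/2):39/8):23/4,(M:1,Y:1):97/8):39/8,P:18)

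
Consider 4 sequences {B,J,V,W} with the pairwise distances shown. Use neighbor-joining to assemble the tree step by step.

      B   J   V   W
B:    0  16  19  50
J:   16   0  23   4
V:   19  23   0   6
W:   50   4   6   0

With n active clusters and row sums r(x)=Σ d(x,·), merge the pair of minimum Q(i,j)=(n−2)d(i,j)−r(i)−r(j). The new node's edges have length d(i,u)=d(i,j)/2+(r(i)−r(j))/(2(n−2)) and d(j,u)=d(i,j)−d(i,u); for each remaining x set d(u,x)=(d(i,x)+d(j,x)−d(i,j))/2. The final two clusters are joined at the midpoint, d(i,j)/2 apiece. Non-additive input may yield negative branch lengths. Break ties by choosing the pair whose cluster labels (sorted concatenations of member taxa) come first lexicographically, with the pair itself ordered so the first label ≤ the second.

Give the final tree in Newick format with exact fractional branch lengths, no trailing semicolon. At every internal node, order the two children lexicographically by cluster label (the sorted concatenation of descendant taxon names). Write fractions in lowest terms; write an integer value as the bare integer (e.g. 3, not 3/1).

(((B:37/2,J:-5/2):13,V:0):3,W:3)

step 1: merge (B,J) at d=16, Q=-96; branch lengths B→37/2, J→-5/2; new cluster BJ
  updated: d(BJ,V)=13, d(BJ,W)=19
step 2: merge (BJ,V) at d=13, Q=-38; branch lengths BJ→13, V→0; new cluster BJV
  updated: d(BJV,W)=6
step 3: merge (BJV,W) at d=6; branch lengths BJV→3, W→3; new cluster BJVW
final tree: (((B:37/2,J:-5/2):13,V:0):3,W:3)
total length: 35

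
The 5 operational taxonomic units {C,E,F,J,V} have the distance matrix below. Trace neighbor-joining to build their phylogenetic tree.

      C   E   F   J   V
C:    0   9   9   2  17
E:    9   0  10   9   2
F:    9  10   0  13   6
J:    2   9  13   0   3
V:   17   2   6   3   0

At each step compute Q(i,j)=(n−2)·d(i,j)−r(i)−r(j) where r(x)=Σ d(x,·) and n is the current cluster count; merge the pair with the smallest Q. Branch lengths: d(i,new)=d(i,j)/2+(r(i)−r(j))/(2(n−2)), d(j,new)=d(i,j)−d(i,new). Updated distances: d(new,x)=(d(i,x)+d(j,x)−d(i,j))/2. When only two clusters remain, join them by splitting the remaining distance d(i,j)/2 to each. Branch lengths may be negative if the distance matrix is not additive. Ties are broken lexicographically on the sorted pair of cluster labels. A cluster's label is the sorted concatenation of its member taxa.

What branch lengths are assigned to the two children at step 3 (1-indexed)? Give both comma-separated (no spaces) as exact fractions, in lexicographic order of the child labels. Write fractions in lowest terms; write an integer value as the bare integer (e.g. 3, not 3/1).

1. join C+J (d=2, Q=-58) ⇒ CJ; edges |C|=8/3, |J|=-2/3
  updated: d(CJ,E)=8, d(CJ,F)=10, d(CJ,V)=9
2. join CJ+F (d=10, Q=-33) ⇒ CFJ; edges |CJ|=21/4, |F|=19/4
  updated: d(CFJ,E)=4, d(CFJ,V)=5/2
3. join CFJ+E (d=4, Q=-17/2) ⇒ CEFJ; edges |CFJ|=9/4, |E|=7/4
  updated: d(CEFJ,V)=1/4
4. join CEFJ+V (d=1/4) ⇒ CEFJV; edges |CEFJ|=1/8, |V|=1/8
final tree: ((((C:8/3,J:-2/3):21/4,F:19/4):9/4,E:7/4):1/8,V:1/8)
total length: 65/4

9/4,7/4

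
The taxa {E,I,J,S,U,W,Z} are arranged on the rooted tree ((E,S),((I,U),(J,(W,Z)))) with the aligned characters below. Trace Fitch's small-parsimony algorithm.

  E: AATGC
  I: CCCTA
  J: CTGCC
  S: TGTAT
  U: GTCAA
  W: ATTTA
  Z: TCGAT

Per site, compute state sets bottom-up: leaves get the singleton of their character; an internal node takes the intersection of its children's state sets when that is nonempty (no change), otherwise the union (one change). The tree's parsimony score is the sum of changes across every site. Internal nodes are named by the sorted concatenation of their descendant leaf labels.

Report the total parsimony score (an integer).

20

[col 0] ES: children E:{A}, S:{T} ∪→ {A,T}; cost 1
[col 0] IU: children I:{C}, U:{G} ∪→ {C,G}; cost 1
[col 0] WZ: children W:{A}, Z:{T} ∪→ {A,T}; cost 1
[col 0] JWZ: children J:{C}, WZ:{A,T} ∪→ {A,C,T}; cost 1
[col 0] IJUWZ: children IU:{C,G}, JWZ:{A,C,T} ∩→ {C}; cost 0
[col 0] EIJSUWZ: children ES:{A,T}, IJUWZ:{C} ∪→ {A,C,T}; cost 1
[col 1] ES: children E:{A}, S:{G} ∪→ {A,G}; cost 1
[col 1] IU: children I:{C}, U:{T} ∪→ {C,T}; cost 1
[col 1] WZ: children W:{T}, Z:{C} ∪→ {C,T}; cost 1
[col 1] JWZ: children J:{T}, WZ:{C,T} ∩→ {T}; cost 0
[col 1] IJUWZ: children IU:{C,T}, JWZ:{T} ∩→ {T}; cost 0
[col 1] EIJSUWZ: children ES:{A,G}, IJUWZ:{T} ∪→ {A,G,T}; cost 1
[col 2] ES: children E:{T}, S:{T} ∩→ {T}; cost 0
[col 2] IU: children I:{C}, U:{C} ∩→ {C}; cost 0
[col 2] WZ: children W:{T}, Z:{G} ∪→ {G,T}; cost 1
[col 2] JWZ: children J:{G}, WZ:{G,T} ∩→ {G}; cost 0
[col 2] IJUWZ: children IU:{C}, JWZ:{G} ∪→ {C,G}; cost 1
[col 2] EIJSUWZ: children ES:{T}, IJUWZ:{C,G} ∪→ {C,G,T}; cost 1
[col 3] ES: children E:{G}, S:{A} ∪→ {A,G}; cost 1
[col 3] IU: children I:{T}, U:{A} ∪→ {A,T}; cost 1
[col 3] WZ: children W:{T}, Z:{A} ∪→ {A,T}; cost 1
[col 3] JWZ: children J:{C}, WZ:{A,T} ∪→ {A,C,T}; cost 1
[col 3] IJUWZ: children IU:{A,T}, JWZ:{A,C,T} ∩→ {A,T}; cost 0
[col 3] EIJSUWZ: children ES:{A,G}, IJUWZ:{A,T} ∩→ {A}; cost 0
[col 4] ES: children E:{C}, S:{T} ∪→ {C,T}; cost 1
[col 4] IU: children I:{A}, U:{A} ∩→ {A}; cost 0
[col 4] WZ: children W:{A}, Z:{T} ∪→ {A,T}; cost 1
[col 4] JWZ: children J:{C}, WZ:{A,T} ∪→ {A,C,T}; cost 1
[col 4] IJUWZ: children IU:{A}, JWZ:{A,C,T} ∩→ {A}; cost 0
[col 4] EIJSUWZ: children ES:{C,T}, IJUWZ:{A} ∪→ {A,C,T}; cost 1
per-site changes: [5, 4, 3, 4, 4]; total = 20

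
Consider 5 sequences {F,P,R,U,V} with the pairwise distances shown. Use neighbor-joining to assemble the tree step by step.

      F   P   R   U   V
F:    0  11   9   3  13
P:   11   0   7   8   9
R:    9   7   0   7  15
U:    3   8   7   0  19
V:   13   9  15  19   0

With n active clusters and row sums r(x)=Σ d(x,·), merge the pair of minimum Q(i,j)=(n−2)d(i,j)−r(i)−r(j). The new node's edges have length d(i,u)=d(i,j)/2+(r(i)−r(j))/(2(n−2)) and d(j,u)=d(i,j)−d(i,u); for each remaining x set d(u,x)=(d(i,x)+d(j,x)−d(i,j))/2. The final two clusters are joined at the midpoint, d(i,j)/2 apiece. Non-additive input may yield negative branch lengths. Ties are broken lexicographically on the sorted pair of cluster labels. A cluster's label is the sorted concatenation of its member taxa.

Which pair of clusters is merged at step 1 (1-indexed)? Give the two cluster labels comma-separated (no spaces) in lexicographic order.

1. join F+U (d=3, Q=-64) ⇒ FU; edges |F|=4/3, |U|=5/3
  updated: d(FU,P)=8, d(FU,R)=13/2, d(FU,V)=29/2
2. join FU+R (d=13/2, Q=-89/2) ⇒ FRU; edges |FU|=27/8, |R|=25/8
  updated: d(FRU,P)=17/4, d(FRU,V)=23/2
3. join FRU+P (d=17/4, Q=-99/4) ⇒ FPRU; edges |FRU|=27/8, |P|=7/8
  updated: d(FPRU,V)=65/8
4. join FPRU+V (d=65/8) ⇒ FPRUV; edges |FPRU|=65/16, |V|=65/16
final tree: ((((F:4/3,U:5/3):27/8,R:25/8):27/8,P:7/8):65/16,V:65/16)
total length: 175/8

F,U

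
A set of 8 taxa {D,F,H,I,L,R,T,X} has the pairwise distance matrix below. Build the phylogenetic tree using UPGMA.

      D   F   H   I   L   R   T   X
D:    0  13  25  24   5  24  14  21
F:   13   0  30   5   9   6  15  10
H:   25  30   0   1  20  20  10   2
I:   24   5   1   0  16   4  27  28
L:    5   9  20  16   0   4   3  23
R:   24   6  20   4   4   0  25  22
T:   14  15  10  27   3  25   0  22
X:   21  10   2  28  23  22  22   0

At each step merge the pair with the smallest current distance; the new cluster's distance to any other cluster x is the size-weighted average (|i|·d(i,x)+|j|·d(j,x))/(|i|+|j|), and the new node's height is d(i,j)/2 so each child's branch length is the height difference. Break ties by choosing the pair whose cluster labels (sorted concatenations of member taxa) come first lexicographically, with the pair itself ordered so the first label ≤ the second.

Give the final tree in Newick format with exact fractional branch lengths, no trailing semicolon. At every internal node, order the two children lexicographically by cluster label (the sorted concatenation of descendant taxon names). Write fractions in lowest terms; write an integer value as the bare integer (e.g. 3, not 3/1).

1. join H+I (d=1) ⇒ HI; edges |H|=1/2, |I|=1/2
  updated: d(D,HI)=49/2, d(F,HI)=35/2, d(HI,L)=18, d(HI,R)=12, d(HI,T)=37/2, d(HI,X)=15
2. join L+T (d=3) ⇒ LT; edges |L|=3/2, |T|=3/2
  updated: d(D,LT)=19/2, d(F,LT)=12, d(HI,LT)=73/4, d(LT,R)=29/2, d(LT,X)=45/2
3. join F+R (d=6) ⇒ FR; edges |F|=3, |R|=3
  updated: d(D,FR)=37/2, d(FR,HI)=59/4, d(FR,LT)=53/4, d(FR,X)=16
4. join D+LT (d=19/2) ⇒ DLT; edges |D|=19/4, |LT|=13/4
  updated: d(DLT,FR)=15, d(DLT,HI)=61/3, d(DLT,X)=22
5. join FR+HI (d=59/4) ⇒ FHIR; edges |FR|=35/8, |HI|=55/8
  updated: d(DLT,FHIR)=53/3, d(FHIR,X)=31/2
6. join FHIR+X (d=31/2) ⇒ FHIRX; edges |FHIR|=3/8, |X|=31/4
  updated: d(DLT,FHIRX)=278/15
7. join DLT+FHIRX (d=278/15) ⇒ DFHILRTX; edges |DLT|=271/60, |FHIRX|=91/60
final tree: ((D:19/4,(L:3/2,T:3/2):13/4):271/60,(((F:3,R:3):35/8,(H:1/2,I:1/2):55/8):3/8,X:31/4):91/60)
total length: 5209/120

((D:19/4,(L:3/2,T:3/2):13/4):271/60,(((F:3,R:3):35/8,(H:1/2,I:1/2):55/8):3/8,X:31/4):91/60)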